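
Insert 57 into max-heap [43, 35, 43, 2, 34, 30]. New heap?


Append 57: [43, 35, 43, 2, 34, 30, 57]
Bubble up: swap idx 6(57) with idx 2(43); swap idx 2(57) with idx 0(43)
Result: [57, 35, 43, 2, 34, 30, 43]


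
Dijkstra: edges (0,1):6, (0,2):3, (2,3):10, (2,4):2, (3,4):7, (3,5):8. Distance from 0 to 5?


Dijkstra from 0:
Distances: {0: 0, 1: 6, 2: 3, 3: 12, 4: 5, 5: 20}
Shortest distance to 5 = 20, path = [0, 2, 4, 3, 5]


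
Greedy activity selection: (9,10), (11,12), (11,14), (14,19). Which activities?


Greedy: pick earliest-ending, then skip overlaps.
Selected (3 activities): [(9, 10), (11, 12), (14, 19)]


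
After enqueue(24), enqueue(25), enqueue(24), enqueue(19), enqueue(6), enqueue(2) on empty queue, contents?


enqueue(24) -> [24]
enqueue(25) -> [24, 25]
enqueue(24) -> [24, 25, 24]
enqueue(19) -> [24, 25, 24, 19]
enqueue(6) -> [24, 25, 24, 19, 6]
enqueue(2) -> [24, 25, 24, 19, 6, 2]
Final queue (front to back): [24, 25, 24, 19, 6, 2]


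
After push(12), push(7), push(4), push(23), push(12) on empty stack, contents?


push(12) -> [12]
push(7) -> [12, 7]
push(4) -> [12, 7, 4]
push(23) -> [12, 7, 4, 23]
push(12) -> [12, 7, 4, 23, 12]
Final stack (bottom to top): [12, 7, 4, 23, 12]


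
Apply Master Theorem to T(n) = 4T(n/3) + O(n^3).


a=4, b=3, c=3. log_3(4)=1.262 < c=3. Case 3: O(n^c) = O(n^3)
Complexity: O(n^3)


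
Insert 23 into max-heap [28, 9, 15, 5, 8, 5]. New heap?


Append 23: [28, 9, 15, 5, 8, 5, 23]
Bubble up: swap idx 6(23) with idx 2(15)
Result: [28, 9, 23, 5, 8, 5, 15]


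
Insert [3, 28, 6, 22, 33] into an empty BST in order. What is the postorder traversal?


Root = 3; build tree by BST insertion.
Postorder traversal: [22, 6, 33, 28, 3]


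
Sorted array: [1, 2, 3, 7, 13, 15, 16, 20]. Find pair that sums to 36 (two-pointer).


Two pointers: lo=0, hi=7
Found pair: (16, 20) summing to 36


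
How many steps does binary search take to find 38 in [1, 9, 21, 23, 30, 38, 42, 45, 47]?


Search for 38:
[0,8] mid=4 arr[4]=30
[5,8] mid=6 arr[6]=42
[5,5] mid=5 arr[5]=38
Total: 3 comparisons


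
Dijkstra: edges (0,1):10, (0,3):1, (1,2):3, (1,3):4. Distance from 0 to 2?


Dijkstra from 0:
Distances: {0: 0, 1: 5, 2: 8, 3: 1}
Shortest distance to 2 = 8, path = [0, 3, 1, 2]


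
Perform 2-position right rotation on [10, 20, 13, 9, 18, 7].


Right rotate by 2: [18, 7, 10, 20, 13, 9]


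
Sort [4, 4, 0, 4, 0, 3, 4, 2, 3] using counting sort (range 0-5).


Count array: [2, 0, 1, 2, 4, 0]
Reconstruct: [0, 0, 2, 3, 3, 4, 4, 4, 4]


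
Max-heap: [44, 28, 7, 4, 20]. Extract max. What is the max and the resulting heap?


Max = 44
Replace root with last, heapify down
Resulting heap: [28, 20, 7, 4]


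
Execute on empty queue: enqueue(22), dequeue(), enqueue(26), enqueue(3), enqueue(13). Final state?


enqueue(22) -> [22]
dequeue() returns 22 -> []
enqueue(26) -> [26]
enqueue(3) -> [26, 3]
enqueue(13) -> [26, 3, 13]
Final queue (front to back): [26, 3, 13]


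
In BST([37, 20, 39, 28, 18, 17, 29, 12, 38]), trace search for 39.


BST root = 37
Search for 39: compare at each node
Path: [37, 39]


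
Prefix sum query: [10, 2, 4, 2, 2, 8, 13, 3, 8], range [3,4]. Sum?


Prefix sums: [0, 10, 12, 16, 18, 20, 28, 41, 44, 52]
Sum[3..4] = prefix[5] - prefix[3] = 20 - 16 = 4


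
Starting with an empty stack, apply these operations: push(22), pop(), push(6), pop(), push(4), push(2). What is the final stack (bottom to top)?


push(22) -> [22]
pop() returns 22 -> []
push(6) -> [6]
pop() returns 6 -> []
push(4) -> [4]
push(2) -> [4, 2]
Final stack (bottom to top): [4, 2]


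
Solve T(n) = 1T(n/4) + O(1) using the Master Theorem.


a=1, b=4, c=0. log_4(1)=0 = c=0. Case 2: O(n^c log n) = O(log n)
Complexity: O(log n)


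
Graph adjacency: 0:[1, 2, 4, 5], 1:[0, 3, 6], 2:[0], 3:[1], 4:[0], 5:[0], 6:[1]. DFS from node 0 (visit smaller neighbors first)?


DFS stack-based: start with [0]
Visit order: [0, 1, 3, 6, 2, 4, 5]


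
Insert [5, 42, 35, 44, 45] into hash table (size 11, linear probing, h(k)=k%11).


Insertions: 5->slot 5; 42->slot 9; 35->slot 2; 44->slot 0; 45->slot 1
Table: [44, 45, 35, None, None, 5, None, None, None, 42, None]


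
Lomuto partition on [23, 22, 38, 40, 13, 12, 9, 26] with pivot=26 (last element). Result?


Elements <= 26 go left of pivot.
Result: [23, 22, 13, 12, 9, 26, 38, 40], pivot at index 5


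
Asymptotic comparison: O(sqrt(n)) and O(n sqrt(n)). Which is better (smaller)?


sublinear grows slower than n^1.5
O(sqrt(n)) is asymptotically smaller; O(n sqrt(n)) grows faster


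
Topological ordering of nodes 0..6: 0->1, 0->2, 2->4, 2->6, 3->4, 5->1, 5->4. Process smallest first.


Kahn's algorithm, process smallest node first
Order: [0, 2, 3, 5, 1, 4, 6]


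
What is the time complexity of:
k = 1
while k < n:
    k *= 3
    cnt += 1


Per nesting level: O(log n) = O(log n)
Complexity: O(log n)


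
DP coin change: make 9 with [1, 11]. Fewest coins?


dp[0]=0; dp[i]=1+min(dp[i-c] for c in coins)
...dp[4]=4, dp[5]=5, dp[6]=6, dp[7]=7, dp[8]=8, dp[9]=9
Minimum coins for 9 = 9


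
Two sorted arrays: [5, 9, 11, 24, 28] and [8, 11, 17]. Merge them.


Compare heads, take smaller each step.
Merged: [5, 8, 9, 11, 11, 17, 24, 28]


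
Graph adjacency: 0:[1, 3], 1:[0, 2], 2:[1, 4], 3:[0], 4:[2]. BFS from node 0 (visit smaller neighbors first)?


BFS queue: start with [0]
Visit order: [0, 1, 3, 2, 4]


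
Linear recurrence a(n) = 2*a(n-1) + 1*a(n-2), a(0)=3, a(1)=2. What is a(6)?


Build bottom-up:
...a(4)=39, a(5)=94, a(6)=2*94+1*39=227


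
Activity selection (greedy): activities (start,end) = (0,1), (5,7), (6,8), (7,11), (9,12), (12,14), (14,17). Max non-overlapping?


Greedy: pick earliest-ending, then skip overlaps.
Selected (5 activities): [(0, 1), (5, 7), (7, 11), (12, 14), (14, 17)]


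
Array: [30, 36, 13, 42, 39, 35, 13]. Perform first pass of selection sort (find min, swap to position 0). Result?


After one pass: [13, 36, 30, 42, 39, 35, 13]


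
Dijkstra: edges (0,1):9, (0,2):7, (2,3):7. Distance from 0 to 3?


Dijkstra from 0:
Distances: {0: 0, 1: 9, 2: 7, 3: 14}
Shortest distance to 3 = 14, path = [0, 2, 3]


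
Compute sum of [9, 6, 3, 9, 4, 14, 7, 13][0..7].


Prefix sums: [0, 9, 15, 18, 27, 31, 45, 52, 65]
Sum[0..7] = prefix[8] - prefix[0] = 65 - 0 = 65


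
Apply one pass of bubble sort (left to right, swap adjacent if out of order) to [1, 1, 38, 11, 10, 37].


After one pass: [1, 1, 11, 10, 37, 38]


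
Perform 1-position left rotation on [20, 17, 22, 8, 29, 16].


Left rotate by 1: [17, 22, 8, 29, 16, 20]


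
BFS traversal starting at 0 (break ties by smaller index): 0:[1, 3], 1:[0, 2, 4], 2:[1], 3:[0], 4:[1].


BFS queue: start with [0]
Visit order: [0, 1, 3, 2, 4]


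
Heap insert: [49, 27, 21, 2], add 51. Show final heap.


Append 51: [49, 27, 21, 2, 51]
Bubble up: swap idx 4(51) with idx 1(27); swap idx 1(51) with idx 0(49)
Result: [51, 49, 21, 2, 27]


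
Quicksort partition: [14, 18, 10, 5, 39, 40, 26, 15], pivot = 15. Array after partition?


Elements <= 15 go left of pivot.
Result: [14, 10, 5, 15, 39, 40, 26, 18], pivot at index 3


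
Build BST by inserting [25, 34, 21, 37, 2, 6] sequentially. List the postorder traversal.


Root = 25; build tree by BST insertion.
Postorder traversal: [6, 2, 21, 37, 34, 25]


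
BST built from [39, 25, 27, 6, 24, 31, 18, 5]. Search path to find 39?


BST root = 39
Search for 39: compare at each node
Path: [39]


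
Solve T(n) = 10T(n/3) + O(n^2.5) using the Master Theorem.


a=10, b=3, c=2.5. log_3(10)=2.096 < c=2.5. Case 3: O(n^c) = O(n^2.500)
Complexity: O(n^2.500)


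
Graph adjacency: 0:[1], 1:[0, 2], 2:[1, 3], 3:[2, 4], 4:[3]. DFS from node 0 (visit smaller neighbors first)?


DFS stack-based: start with [0]
Visit order: [0, 1, 2, 3, 4]


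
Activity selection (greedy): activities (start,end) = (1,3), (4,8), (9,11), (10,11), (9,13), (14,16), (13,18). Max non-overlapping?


Greedy: pick earliest-ending, then skip overlaps.
Selected (4 activities): [(1, 3), (4, 8), (9, 11), (14, 16)]


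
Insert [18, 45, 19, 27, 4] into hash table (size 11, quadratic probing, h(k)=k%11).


Insertions: 18->slot 7; 45->slot 1; 19->slot 8; 27->slot 5; 4->slot 4
Table: [None, 45, None, None, 4, 27, None, 18, 19, None, None]


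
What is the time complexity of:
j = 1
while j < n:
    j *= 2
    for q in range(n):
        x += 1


Per nesting level: O(log n) * O(n) = O(n log n)
Complexity: O(n log n)


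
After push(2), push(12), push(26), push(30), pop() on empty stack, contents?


push(2) -> [2]
push(12) -> [2, 12]
push(26) -> [2, 12, 26]
push(30) -> [2, 12, 26, 30]
pop() returns 30 -> [2, 12, 26]
Final stack (bottom to top): [2, 12, 26]


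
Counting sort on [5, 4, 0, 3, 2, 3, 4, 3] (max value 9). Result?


Count array: [1, 0, 1, 3, 2, 1, 0, 0, 0, 0]
Reconstruct: [0, 2, 3, 3, 3, 4, 4, 5]


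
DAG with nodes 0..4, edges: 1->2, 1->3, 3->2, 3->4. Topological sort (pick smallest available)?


Kahn's algorithm, process smallest node first
Order: [0, 1, 3, 2, 4]


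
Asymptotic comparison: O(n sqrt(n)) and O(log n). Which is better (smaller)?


logarithmic grows slower than n^1.5
O(log n) is asymptotically smaller; O(n sqrt(n)) grows faster


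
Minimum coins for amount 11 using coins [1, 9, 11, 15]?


dp[0]=0; dp[i]=1+min(dp[i-c] for c in coins)
...dp[6]=6, dp[7]=7, dp[8]=8, dp[9]=1, dp[10]=2, dp[11]=1
Minimum coins for 11 = 1


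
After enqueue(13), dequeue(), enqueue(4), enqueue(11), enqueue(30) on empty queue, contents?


enqueue(13) -> [13]
dequeue() returns 13 -> []
enqueue(4) -> [4]
enqueue(11) -> [4, 11]
enqueue(30) -> [4, 11, 30]
Final queue (front to back): [4, 11, 30]


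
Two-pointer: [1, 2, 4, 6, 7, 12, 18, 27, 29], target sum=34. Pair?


Two pointers: lo=0, hi=8
Found pair: (7, 27) summing to 34


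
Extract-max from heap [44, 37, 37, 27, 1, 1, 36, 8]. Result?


Max = 44
Replace root with last, heapify down
Resulting heap: [37, 27, 37, 8, 1, 1, 36]


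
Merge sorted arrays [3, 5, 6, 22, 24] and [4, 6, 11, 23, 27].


Compare heads, take smaller each step.
Merged: [3, 4, 5, 6, 6, 11, 22, 23, 24, 27]


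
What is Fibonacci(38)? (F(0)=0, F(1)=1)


F(n)=F(n-1)+F(n-2)
...F(36)=14930352, F(37)=24157817, F(38)=39088169


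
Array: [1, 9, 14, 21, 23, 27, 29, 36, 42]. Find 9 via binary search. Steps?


Search for 9:
[0,8] mid=4 arr[4]=23
[0,3] mid=1 arr[1]=9
Total: 2 comparisons


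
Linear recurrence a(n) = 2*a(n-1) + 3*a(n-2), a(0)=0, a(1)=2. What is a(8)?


Build bottom-up:
...a(6)=364, a(7)=1094, a(8)=2*1094+3*364=3280


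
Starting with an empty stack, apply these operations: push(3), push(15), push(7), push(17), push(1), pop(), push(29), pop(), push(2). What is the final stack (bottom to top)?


push(3) -> [3]
push(15) -> [3, 15]
push(7) -> [3, 15, 7]
push(17) -> [3, 15, 7, 17]
push(1) -> [3, 15, 7, 17, 1]
pop() returns 1 -> [3, 15, 7, 17]
push(29) -> [3, 15, 7, 17, 29]
pop() returns 29 -> [3, 15, 7, 17]
push(2) -> [3, 15, 7, 17, 2]
Final stack (bottom to top): [3, 15, 7, 17, 2]


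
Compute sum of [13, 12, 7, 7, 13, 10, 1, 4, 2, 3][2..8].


Prefix sums: [0, 13, 25, 32, 39, 52, 62, 63, 67, 69, 72]
Sum[2..8] = prefix[9] - prefix[2] = 69 - 25 = 44


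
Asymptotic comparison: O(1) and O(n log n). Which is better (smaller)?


constant grows slower than linearithmic
O(1) is asymptotically smaller; O(n log n) grows faster


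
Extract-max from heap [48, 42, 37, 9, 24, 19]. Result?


Max = 48
Replace root with last, heapify down
Resulting heap: [42, 24, 37, 9, 19]


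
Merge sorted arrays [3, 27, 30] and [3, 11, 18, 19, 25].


Compare heads, take smaller each step.
Merged: [3, 3, 11, 18, 19, 25, 27, 30]


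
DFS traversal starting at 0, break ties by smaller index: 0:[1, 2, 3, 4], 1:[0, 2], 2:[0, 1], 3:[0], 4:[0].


DFS stack-based: start with [0]
Visit order: [0, 1, 2, 3, 4]


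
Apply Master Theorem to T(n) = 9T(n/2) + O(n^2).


a=9, b=2, c=2. log_2(9)=3.170 > c=2. Case 1: O(n^log_b(a)) = O(n^3.170)
Complexity: O(n^3.170)


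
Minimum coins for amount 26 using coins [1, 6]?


dp[0]=0; dp[i]=1+min(dp[i-c] for c in coins)
...dp[21]=6, dp[22]=7, dp[23]=8, dp[24]=4, dp[25]=5, dp[26]=6
Minimum coins for 26 = 6


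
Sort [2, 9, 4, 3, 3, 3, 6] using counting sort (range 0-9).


Count array: [0, 0, 1, 3, 1, 0, 1, 0, 0, 1]
Reconstruct: [2, 3, 3, 3, 4, 6, 9]


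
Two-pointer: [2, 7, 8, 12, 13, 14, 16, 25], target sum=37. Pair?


Two pointers: lo=0, hi=7
Found pair: (12, 25) summing to 37


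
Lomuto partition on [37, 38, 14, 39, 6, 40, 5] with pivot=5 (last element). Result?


Elements <= 5 go left of pivot.
Result: [5, 38, 14, 39, 6, 40, 37], pivot at index 0


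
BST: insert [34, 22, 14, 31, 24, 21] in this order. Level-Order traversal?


Root = 34; build tree by BST insertion.
Level-Order traversal: [34, 22, 14, 31, 21, 24]


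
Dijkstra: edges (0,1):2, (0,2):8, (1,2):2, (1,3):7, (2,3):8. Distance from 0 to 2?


Dijkstra from 0:
Distances: {0: 0, 1: 2, 2: 4, 3: 9}
Shortest distance to 2 = 4, path = [0, 1, 2]


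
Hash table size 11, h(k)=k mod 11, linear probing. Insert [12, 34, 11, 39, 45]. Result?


Insertions: 12->slot 1; 34->slot 2; 11->slot 0; 39->slot 6; 45->slot 3
Table: [11, 12, 34, 45, None, None, 39, None, None, None, None]


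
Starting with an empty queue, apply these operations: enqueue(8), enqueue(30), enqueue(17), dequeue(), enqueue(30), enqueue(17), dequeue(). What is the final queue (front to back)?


enqueue(8) -> [8]
enqueue(30) -> [8, 30]
enqueue(17) -> [8, 30, 17]
dequeue() returns 8 -> [30, 17]
enqueue(30) -> [30, 17, 30]
enqueue(17) -> [30, 17, 30, 17]
dequeue() returns 30 -> [17, 30, 17]
Final queue (front to back): [17, 30, 17]


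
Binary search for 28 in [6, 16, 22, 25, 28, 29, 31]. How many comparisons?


Search for 28:
[0,6] mid=3 arr[3]=25
[4,6] mid=5 arr[5]=29
[4,4] mid=4 arr[4]=28
Total: 3 comparisons


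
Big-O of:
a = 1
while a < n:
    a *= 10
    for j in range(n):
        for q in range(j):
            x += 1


Per nesting level: O(log n) * O(n) * O(n) [triangular over j] = O(n^2 log n)
Complexity: O(n^2 log n)


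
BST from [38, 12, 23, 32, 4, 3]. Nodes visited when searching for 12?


BST root = 38
Search for 12: compare at each node
Path: [38, 12]


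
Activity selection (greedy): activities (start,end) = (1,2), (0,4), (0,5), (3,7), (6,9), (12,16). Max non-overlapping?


Greedy: pick earliest-ending, then skip overlaps.
Selected (3 activities): [(1, 2), (3, 7), (12, 16)]


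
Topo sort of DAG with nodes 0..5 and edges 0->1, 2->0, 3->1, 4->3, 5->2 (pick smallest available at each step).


Kahn's algorithm, process smallest node first
Order: [4, 3, 5, 2, 0, 1]


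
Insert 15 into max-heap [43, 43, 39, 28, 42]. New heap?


Append 15: [43, 43, 39, 28, 42, 15]
Bubble up: no swaps needed
Result: [43, 43, 39, 28, 42, 15]


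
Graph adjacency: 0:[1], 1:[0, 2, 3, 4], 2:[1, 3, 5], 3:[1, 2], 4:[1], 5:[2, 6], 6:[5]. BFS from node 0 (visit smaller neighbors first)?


BFS queue: start with [0]
Visit order: [0, 1, 2, 3, 4, 5, 6]


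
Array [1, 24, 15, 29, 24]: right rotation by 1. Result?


Right rotate by 1: [24, 1, 24, 15, 29]


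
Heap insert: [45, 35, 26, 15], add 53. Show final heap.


Append 53: [45, 35, 26, 15, 53]
Bubble up: swap idx 4(53) with idx 1(35); swap idx 1(53) with idx 0(45)
Result: [53, 45, 26, 15, 35]


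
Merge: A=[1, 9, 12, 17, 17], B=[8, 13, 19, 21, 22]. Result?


Compare heads, take smaller each step.
Merged: [1, 8, 9, 12, 13, 17, 17, 19, 21, 22]


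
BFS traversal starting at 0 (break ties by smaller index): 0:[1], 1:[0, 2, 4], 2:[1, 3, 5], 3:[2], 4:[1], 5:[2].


BFS queue: start with [0]
Visit order: [0, 1, 2, 4, 3, 5]


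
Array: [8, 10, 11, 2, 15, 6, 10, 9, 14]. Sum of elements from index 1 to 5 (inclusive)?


Prefix sums: [0, 8, 18, 29, 31, 46, 52, 62, 71, 85]
Sum[1..5] = prefix[6] - prefix[1] = 52 - 8 = 44


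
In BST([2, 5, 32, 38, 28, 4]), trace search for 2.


BST root = 2
Search for 2: compare at each node
Path: [2]


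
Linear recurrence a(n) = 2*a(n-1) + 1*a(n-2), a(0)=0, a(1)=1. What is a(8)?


Build bottom-up:
...a(6)=70, a(7)=169, a(8)=2*169+1*70=408


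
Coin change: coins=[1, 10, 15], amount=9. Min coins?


dp[0]=0; dp[i]=1+min(dp[i-c] for c in coins)
...dp[4]=4, dp[5]=5, dp[6]=6, dp[7]=7, dp[8]=8, dp[9]=9
Minimum coins for 9 = 9


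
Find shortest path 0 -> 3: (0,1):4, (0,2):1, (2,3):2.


Dijkstra from 0:
Distances: {0: 0, 1: 4, 2: 1, 3: 3}
Shortest distance to 3 = 3, path = [0, 2, 3]


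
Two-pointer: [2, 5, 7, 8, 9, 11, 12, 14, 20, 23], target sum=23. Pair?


Two pointers: lo=0, hi=9
Found pair: (9, 14) summing to 23


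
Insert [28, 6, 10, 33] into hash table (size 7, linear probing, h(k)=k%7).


Insertions: 28->slot 0; 6->slot 6; 10->slot 3; 33->slot 5
Table: [28, None, None, 10, None, 33, 6]


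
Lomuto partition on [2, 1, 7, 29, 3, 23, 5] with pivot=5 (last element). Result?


Elements <= 5 go left of pivot.
Result: [2, 1, 3, 5, 7, 23, 29], pivot at index 3


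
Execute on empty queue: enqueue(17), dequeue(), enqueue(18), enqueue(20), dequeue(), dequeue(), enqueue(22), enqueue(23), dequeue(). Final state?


enqueue(17) -> [17]
dequeue() returns 17 -> []
enqueue(18) -> [18]
enqueue(20) -> [18, 20]
dequeue() returns 18 -> [20]
dequeue() returns 20 -> []
enqueue(22) -> [22]
enqueue(23) -> [22, 23]
dequeue() returns 22 -> [23]
Final queue (front to back): [23]


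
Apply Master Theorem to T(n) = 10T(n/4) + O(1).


a=10, b=4, c=0. log_4(10)=1.661 > c=0. Case 1: O(n^log_b(a)) = O(n^1.661)
Complexity: O(n^1.661)


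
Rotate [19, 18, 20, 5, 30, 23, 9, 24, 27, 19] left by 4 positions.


Left rotate by 4: [30, 23, 9, 24, 27, 19, 19, 18, 20, 5]


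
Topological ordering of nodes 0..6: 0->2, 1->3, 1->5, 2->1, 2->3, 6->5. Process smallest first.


Kahn's algorithm, process smallest node first
Order: [0, 2, 1, 3, 4, 6, 5]


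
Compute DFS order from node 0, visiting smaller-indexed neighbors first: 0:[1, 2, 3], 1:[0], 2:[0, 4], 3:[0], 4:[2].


DFS stack-based: start with [0]
Visit order: [0, 1, 2, 4, 3]


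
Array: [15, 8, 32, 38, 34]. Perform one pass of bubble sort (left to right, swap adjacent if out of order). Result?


After one pass: [8, 15, 32, 34, 38]


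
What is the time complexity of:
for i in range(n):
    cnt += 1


Per nesting level: O(n) = O(n)
Complexity: O(n)


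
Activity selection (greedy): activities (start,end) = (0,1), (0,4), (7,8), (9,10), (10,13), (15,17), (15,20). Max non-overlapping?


Greedy: pick earliest-ending, then skip overlaps.
Selected (5 activities): [(0, 1), (7, 8), (9, 10), (10, 13), (15, 17)]


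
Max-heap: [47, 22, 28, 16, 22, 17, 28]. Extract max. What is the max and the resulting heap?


Max = 47
Replace root with last, heapify down
Resulting heap: [28, 22, 28, 16, 22, 17]


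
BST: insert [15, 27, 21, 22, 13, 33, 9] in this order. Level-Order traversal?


Root = 15; build tree by BST insertion.
Level-Order traversal: [15, 13, 27, 9, 21, 33, 22]


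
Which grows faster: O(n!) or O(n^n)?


factorial grows slower than n^n
O(n!) is asymptotically smaller; O(n^n) grows faster


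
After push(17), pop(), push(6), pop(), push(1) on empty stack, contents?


push(17) -> [17]
pop() returns 17 -> []
push(6) -> [6]
pop() returns 6 -> []
push(1) -> [1]
Final stack (bottom to top): [1]


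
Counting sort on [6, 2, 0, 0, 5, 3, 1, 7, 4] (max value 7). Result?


Count array: [2, 1, 1, 1, 1, 1, 1, 1]
Reconstruct: [0, 0, 1, 2, 3, 4, 5, 6, 7]


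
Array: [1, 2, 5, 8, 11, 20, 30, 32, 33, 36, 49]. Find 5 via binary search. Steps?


Search for 5:
[0,10] mid=5 arr[5]=20
[0,4] mid=2 arr[2]=5
Total: 2 comparisons


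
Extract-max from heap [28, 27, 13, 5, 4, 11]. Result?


Max = 28
Replace root with last, heapify down
Resulting heap: [27, 11, 13, 5, 4]


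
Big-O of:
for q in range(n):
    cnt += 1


Per nesting level: O(n) = O(n)
Complexity: O(n)


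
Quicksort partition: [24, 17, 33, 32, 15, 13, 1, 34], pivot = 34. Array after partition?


Elements <= 34 go left of pivot.
Result: [24, 17, 33, 32, 15, 13, 1, 34], pivot at index 7


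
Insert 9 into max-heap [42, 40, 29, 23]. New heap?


Append 9: [42, 40, 29, 23, 9]
Bubble up: no swaps needed
Result: [42, 40, 29, 23, 9]


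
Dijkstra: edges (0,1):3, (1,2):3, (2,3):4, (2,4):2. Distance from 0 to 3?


Dijkstra from 0:
Distances: {0: 0, 1: 3, 2: 6, 3: 10, 4: 8}
Shortest distance to 3 = 10, path = [0, 1, 2, 3]


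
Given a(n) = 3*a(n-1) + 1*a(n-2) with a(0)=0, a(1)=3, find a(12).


Build bottom-up:
...a(10)=128511, a(11)=424443, a(12)=3*424443+1*128511=1401840


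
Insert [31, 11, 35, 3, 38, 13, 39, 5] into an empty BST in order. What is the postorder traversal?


Root = 31; build tree by BST insertion.
Postorder traversal: [5, 3, 13, 11, 39, 38, 35, 31]


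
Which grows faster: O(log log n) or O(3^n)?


double-logarithmic grows slower than exponential (base 3)
O(log log n) is asymptotically smaller; O(3^n) grows faster


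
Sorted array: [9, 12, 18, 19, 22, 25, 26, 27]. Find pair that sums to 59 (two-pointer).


Two pointers: lo=0, hi=7
No pair sums to 59


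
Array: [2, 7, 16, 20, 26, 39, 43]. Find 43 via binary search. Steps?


Search for 43:
[0,6] mid=3 arr[3]=20
[4,6] mid=5 arr[5]=39
[6,6] mid=6 arr[6]=43
Total: 3 comparisons


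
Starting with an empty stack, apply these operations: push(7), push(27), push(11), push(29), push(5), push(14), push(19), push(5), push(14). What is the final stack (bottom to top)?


push(7) -> [7]
push(27) -> [7, 27]
push(11) -> [7, 27, 11]
push(29) -> [7, 27, 11, 29]
push(5) -> [7, 27, 11, 29, 5]
push(14) -> [7, 27, 11, 29, 5, 14]
push(19) -> [7, 27, 11, 29, 5, 14, 19]
push(5) -> [7, 27, 11, 29, 5, 14, 19, 5]
push(14) -> [7, 27, 11, 29, 5, 14, 19, 5, 14]
Final stack (bottom to top): [7, 27, 11, 29, 5, 14, 19, 5, 14]


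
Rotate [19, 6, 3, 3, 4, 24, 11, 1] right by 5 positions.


Right rotate by 5: [3, 4, 24, 11, 1, 19, 6, 3]


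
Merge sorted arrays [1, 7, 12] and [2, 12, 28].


Compare heads, take smaller each step.
Merged: [1, 2, 7, 12, 12, 28]


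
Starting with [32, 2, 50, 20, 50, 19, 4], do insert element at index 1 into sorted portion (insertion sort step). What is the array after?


After one pass: [2, 32, 50, 20, 50, 19, 4]


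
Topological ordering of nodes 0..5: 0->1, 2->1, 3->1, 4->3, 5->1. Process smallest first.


Kahn's algorithm, process smallest node first
Order: [0, 2, 4, 3, 5, 1]


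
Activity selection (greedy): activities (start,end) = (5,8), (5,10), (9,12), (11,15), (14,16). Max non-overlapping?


Greedy: pick earliest-ending, then skip overlaps.
Selected (3 activities): [(5, 8), (9, 12), (14, 16)]


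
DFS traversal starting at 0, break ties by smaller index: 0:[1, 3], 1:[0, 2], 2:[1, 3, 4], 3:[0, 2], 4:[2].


DFS stack-based: start with [0]
Visit order: [0, 1, 2, 3, 4]


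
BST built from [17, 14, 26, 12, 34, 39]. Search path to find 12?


BST root = 17
Search for 12: compare at each node
Path: [17, 14, 12]


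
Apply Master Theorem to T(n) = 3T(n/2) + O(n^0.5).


a=3, b=2, c=0.5. log_2(3)=1.585 > c=0.5. Case 1: O(n^log_b(a)) = O(n^1.585)
Complexity: O(n^1.585)


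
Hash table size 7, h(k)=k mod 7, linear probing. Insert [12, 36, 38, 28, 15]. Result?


Insertions: 12->slot 5; 36->slot 1; 38->slot 3; 28->slot 0; 15->slot 2
Table: [28, 36, 15, 38, None, 12, None]


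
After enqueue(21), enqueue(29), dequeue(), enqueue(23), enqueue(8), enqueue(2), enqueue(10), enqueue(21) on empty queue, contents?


enqueue(21) -> [21]
enqueue(29) -> [21, 29]
dequeue() returns 21 -> [29]
enqueue(23) -> [29, 23]
enqueue(8) -> [29, 23, 8]
enqueue(2) -> [29, 23, 8, 2]
enqueue(10) -> [29, 23, 8, 2, 10]
enqueue(21) -> [29, 23, 8, 2, 10, 21]
Final queue (front to back): [29, 23, 8, 2, 10, 21]


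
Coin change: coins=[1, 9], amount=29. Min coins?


dp[0]=0; dp[i]=1+min(dp[i-c] for c in coins)
...dp[24]=8, dp[25]=9, dp[26]=10, dp[27]=3, dp[28]=4, dp[29]=5
Minimum coins for 29 = 5


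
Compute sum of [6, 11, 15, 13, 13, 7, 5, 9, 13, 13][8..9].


Prefix sums: [0, 6, 17, 32, 45, 58, 65, 70, 79, 92, 105]
Sum[8..9] = prefix[10] - prefix[8] = 105 - 79 = 26


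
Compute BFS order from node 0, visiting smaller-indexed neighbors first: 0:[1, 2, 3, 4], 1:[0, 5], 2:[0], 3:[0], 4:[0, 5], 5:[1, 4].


BFS queue: start with [0]
Visit order: [0, 1, 2, 3, 4, 5]


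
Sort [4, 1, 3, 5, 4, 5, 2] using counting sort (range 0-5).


Count array: [0, 1, 1, 1, 2, 2]
Reconstruct: [1, 2, 3, 4, 4, 5, 5]


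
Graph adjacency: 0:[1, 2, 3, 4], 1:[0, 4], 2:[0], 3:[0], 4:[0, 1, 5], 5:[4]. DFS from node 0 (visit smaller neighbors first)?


DFS stack-based: start with [0]
Visit order: [0, 1, 4, 5, 2, 3]


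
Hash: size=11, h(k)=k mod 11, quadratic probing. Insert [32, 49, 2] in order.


Insertions: 32->slot 10; 49->slot 5; 2->slot 2
Table: [None, None, 2, None, None, 49, None, None, None, None, 32]


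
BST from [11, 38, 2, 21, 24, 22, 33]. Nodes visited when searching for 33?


BST root = 11
Search for 33: compare at each node
Path: [11, 38, 21, 24, 33]


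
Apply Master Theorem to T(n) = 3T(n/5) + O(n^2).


a=3, b=5, c=2. log_5(3)=0.683 < c=2. Case 3: O(n^c) = O(n^2)
Complexity: O(n^2)


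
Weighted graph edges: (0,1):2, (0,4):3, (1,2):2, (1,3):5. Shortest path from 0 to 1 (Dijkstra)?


Dijkstra from 0:
Distances: {0: 0, 1: 2, 2: 4, 3: 7, 4: 3}
Shortest distance to 1 = 2, path = [0, 1]


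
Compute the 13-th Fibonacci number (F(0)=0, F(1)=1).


F(n)=F(n-1)+F(n-2)
...F(11)=89, F(12)=144, F(13)=233


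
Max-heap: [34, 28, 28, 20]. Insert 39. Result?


Append 39: [34, 28, 28, 20, 39]
Bubble up: swap idx 4(39) with idx 1(28); swap idx 1(39) with idx 0(34)
Result: [39, 34, 28, 20, 28]


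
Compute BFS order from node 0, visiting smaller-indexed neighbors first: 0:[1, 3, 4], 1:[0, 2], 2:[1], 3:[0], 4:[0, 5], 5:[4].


BFS queue: start with [0]
Visit order: [0, 1, 3, 4, 2, 5]


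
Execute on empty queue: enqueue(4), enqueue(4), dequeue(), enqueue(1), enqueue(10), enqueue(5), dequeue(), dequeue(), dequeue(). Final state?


enqueue(4) -> [4]
enqueue(4) -> [4, 4]
dequeue() returns 4 -> [4]
enqueue(1) -> [4, 1]
enqueue(10) -> [4, 1, 10]
enqueue(5) -> [4, 1, 10, 5]
dequeue() returns 4 -> [1, 10, 5]
dequeue() returns 1 -> [10, 5]
dequeue() returns 10 -> [5]
Final queue (front to back): [5]


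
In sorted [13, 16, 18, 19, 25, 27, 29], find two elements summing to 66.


Two pointers: lo=0, hi=6
No pair sums to 66


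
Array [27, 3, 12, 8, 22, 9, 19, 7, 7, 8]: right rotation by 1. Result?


Right rotate by 1: [8, 27, 3, 12, 8, 22, 9, 19, 7, 7]


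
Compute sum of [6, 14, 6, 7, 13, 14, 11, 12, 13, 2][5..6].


Prefix sums: [0, 6, 20, 26, 33, 46, 60, 71, 83, 96, 98]
Sum[5..6] = prefix[7] - prefix[5] = 71 - 46 = 25


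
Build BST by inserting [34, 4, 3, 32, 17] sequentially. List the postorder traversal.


Root = 34; build tree by BST insertion.
Postorder traversal: [3, 17, 32, 4, 34]


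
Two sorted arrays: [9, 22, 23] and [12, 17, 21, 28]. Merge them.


Compare heads, take smaller each step.
Merged: [9, 12, 17, 21, 22, 23, 28]


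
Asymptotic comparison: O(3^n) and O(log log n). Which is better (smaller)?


double-logarithmic grows slower than exponential (base 3)
O(log log n) is asymptotically smaller; O(3^n) grows faster


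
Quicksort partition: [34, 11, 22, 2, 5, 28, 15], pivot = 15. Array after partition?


Elements <= 15 go left of pivot.
Result: [11, 2, 5, 15, 22, 28, 34], pivot at index 3


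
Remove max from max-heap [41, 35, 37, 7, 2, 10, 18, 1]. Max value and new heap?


Max = 41
Replace root with last, heapify down
Resulting heap: [37, 35, 18, 7, 2, 10, 1]


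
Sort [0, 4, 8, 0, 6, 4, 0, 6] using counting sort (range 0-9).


Count array: [3, 0, 0, 0, 2, 0, 2, 0, 1, 0]
Reconstruct: [0, 0, 0, 4, 4, 6, 6, 8]


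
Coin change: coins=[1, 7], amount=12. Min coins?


dp[0]=0; dp[i]=1+min(dp[i-c] for c in coins)
...dp[7]=1, dp[8]=2, dp[9]=3, dp[10]=4, dp[11]=5, dp[12]=6
Minimum coins for 12 = 6


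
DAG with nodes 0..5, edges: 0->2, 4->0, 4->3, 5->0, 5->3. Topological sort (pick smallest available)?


Kahn's algorithm, process smallest node first
Order: [1, 4, 5, 0, 2, 3]


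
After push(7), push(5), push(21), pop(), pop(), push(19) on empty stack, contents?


push(7) -> [7]
push(5) -> [7, 5]
push(21) -> [7, 5, 21]
pop() returns 21 -> [7, 5]
pop() returns 5 -> [7]
push(19) -> [7, 19]
Final stack (bottom to top): [7, 19]


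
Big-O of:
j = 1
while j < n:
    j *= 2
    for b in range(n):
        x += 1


Per nesting level: O(log n) * O(n) = O(n log n)
Complexity: O(n log n)


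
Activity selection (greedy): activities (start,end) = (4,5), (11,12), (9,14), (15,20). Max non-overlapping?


Greedy: pick earliest-ending, then skip overlaps.
Selected (3 activities): [(4, 5), (11, 12), (15, 20)]


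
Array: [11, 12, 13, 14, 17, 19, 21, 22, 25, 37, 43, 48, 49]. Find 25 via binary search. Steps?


Search for 25:
[0,12] mid=6 arr[6]=21
[7,12] mid=9 arr[9]=37
[7,8] mid=7 arr[7]=22
[8,8] mid=8 arr[8]=25
Total: 4 comparisons


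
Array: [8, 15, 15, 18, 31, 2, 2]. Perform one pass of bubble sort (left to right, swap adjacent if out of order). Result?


After one pass: [8, 15, 15, 18, 2, 2, 31]


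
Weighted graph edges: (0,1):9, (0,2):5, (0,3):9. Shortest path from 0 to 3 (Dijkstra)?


Dijkstra from 0:
Distances: {0: 0, 1: 9, 2: 5, 3: 9}
Shortest distance to 3 = 9, path = [0, 3]


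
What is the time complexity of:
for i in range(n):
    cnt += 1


Per nesting level: O(n) = O(n)
Complexity: O(n)


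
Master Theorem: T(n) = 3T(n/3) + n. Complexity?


a=3, b=3, c=1. log_3(3)=1 = c=1. Case 2: O(n^c log n) = O(n log n)
Complexity: O(n log n)


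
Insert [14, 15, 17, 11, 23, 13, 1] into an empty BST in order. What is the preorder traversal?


Root = 14; build tree by BST insertion.
Preorder traversal: [14, 11, 1, 13, 15, 17, 23]


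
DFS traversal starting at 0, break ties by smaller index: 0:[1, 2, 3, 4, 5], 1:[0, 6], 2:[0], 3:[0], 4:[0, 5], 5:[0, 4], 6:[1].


DFS stack-based: start with [0]
Visit order: [0, 1, 6, 2, 3, 4, 5]


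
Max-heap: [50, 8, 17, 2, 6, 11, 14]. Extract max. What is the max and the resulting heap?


Max = 50
Replace root with last, heapify down
Resulting heap: [17, 8, 14, 2, 6, 11]


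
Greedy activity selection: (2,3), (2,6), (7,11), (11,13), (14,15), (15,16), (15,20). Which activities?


Greedy: pick earliest-ending, then skip overlaps.
Selected (5 activities): [(2, 3), (7, 11), (11, 13), (14, 15), (15, 16)]


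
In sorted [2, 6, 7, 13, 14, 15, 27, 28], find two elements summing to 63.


Two pointers: lo=0, hi=7
No pair sums to 63


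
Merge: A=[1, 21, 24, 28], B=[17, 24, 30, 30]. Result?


Compare heads, take smaller each step.
Merged: [1, 17, 21, 24, 24, 28, 30, 30]


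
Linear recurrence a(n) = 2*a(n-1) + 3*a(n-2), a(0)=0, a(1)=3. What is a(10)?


Build bottom-up:
...a(8)=4920, a(9)=14763, a(10)=2*14763+3*4920=44286


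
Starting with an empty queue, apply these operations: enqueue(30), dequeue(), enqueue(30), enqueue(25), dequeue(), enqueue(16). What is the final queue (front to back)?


enqueue(30) -> [30]
dequeue() returns 30 -> []
enqueue(30) -> [30]
enqueue(25) -> [30, 25]
dequeue() returns 30 -> [25]
enqueue(16) -> [25, 16]
Final queue (front to back): [25, 16]


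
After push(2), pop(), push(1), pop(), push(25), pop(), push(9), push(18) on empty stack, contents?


push(2) -> [2]
pop() returns 2 -> []
push(1) -> [1]
pop() returns 1 -> []
push(25) -> [25]
pop() returns 25 -> []
push(9) -> [9]
push(18) -> [9, 18]
Final stack (bottom to top): [9, 18]


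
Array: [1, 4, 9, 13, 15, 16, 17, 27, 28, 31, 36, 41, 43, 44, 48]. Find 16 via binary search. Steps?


Search for 16:
[0,14] mid=7 arr[7]=27
[0,6] mid=3 arr[3]=13
[4,6] mid=5 arr[5]=16
Total: 3 comparisons


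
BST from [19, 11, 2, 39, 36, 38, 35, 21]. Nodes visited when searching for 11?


BST root = 19
Search for 11: compare at each node
Path: [19, 11]


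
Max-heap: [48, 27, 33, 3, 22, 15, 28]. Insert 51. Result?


Append 51: [48, 27, 33, 3, 22, 15, 28, 51]
Bubble up: swap idx 7(51) with idx 3(3); swap idx 3(51) with idx 1(27); swap idx 1(51) with idx 0(48)
Result: [51, 48, 33, 27, 22, 15, 28, 3]


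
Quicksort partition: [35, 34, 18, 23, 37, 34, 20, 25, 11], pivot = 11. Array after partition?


Elements <= 11 go left of pivot.
Result: [11, 34, 18, 23, 37, 34, 20, 25, 35], pivot at index 0


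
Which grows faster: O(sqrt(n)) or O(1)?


constant grows slower than sublinear
O(1) is asymptotically smaller; O(sqrt(n)) grows faster


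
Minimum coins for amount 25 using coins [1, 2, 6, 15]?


dp[0]=0; dp[i]=1+min(dp[i-c] for c in coins)
...dp[20]=4, dp[21]=2, dp[22]=3, dp[23]=3, dp[24]=4, dp[25]=4
Minimum coins for 25 = 4


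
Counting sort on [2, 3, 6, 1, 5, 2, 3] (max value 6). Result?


Count array: [0, 1, 2, 2, 0, 1, 1]
Reconstruct: [1, 2, 2, 3, 3, 5, 6]


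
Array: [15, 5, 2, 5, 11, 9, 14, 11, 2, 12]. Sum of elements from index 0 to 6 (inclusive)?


Prefix sums: [0, 15, 20, 22, 27, 38, 47, 61, 72, 74, 86]
Sum[0..6] = prefix[7] - prefix[0] = 61 - 0 = 61


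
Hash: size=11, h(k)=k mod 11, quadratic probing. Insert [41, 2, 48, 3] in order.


Insertions: 41->slot 8; 2->slot 2; 48->slot 4; 3->slot 3
Table: [None, None, 2, 3, 48, None, None, None, 41, None, None]


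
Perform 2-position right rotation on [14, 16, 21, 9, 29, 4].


Right rotate by 2: [29, 4, 14, 16, 21, 9]


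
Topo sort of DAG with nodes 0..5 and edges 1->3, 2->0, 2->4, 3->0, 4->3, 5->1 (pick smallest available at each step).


Kahn's algorithm, process smallest node first
Order: [2, 4, 5, 1, 3, 0]


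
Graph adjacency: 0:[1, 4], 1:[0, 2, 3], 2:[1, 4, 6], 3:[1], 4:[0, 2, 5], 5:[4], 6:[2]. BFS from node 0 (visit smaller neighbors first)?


BFS queue: start with [0]
Visit order: [0, 1, 4, 2, 3, 5, 6]


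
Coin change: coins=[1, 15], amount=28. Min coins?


dp[0]=0; dp[i]=1+min(dp[i-c] for c in coins)
...dp[23]=9, dp[24]=10, dp[25]=11, dp[26]=12, dp[27]=13, dp[28]=14
Minimum coins for 28 = 14


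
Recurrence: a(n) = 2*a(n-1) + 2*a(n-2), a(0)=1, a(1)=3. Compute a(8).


Build bottom-up:
...a(6)=448, a(7)=1224, a(8)=2*1224+2*448=3344


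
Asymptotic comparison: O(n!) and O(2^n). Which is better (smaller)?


exponential grows slower than factorial
O(2^n) is asymptotically smaller; O(n!) grows faster


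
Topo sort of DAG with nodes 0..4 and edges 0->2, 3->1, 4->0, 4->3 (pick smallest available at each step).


Kahn's algorithm, process smallest node first
Order: [4, 0, 2, 3, 1]


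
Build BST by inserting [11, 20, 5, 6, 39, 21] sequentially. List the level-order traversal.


Root = 11; build tree by BST insertion.
Level-Order traversal: [11, 5, 20, 6, 39, 21]


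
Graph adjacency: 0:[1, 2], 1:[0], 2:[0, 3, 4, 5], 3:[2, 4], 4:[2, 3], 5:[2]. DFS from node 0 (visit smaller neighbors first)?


DFS stack-based: start with [0]
Visit order: [0, 1, 2, 3, 4, 5]


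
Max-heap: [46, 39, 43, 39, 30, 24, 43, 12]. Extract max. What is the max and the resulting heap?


Max = 46
Replace root with last, heapify down
Resulting heap: [43, 39, 43, 39, 30, 24, 12]


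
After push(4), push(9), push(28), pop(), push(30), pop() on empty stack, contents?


push(4) -> [4]
push(9) -> [4, 9]
push(28) -> [4, 9, 28]
pop() returns 28 -> [4, 9]
push(30) -> [4, 9, 30]
pop() returns 30 -> [4, 9]
Final stack (bottom to top): [4, 9]


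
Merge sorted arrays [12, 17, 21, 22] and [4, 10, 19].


Compare heads, take smaller each step.
Merged: [4, 10, 12, 17, 19, 21, 22]


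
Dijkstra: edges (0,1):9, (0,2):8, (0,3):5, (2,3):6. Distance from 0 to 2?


Dijkstra from 0:
Distances: {0: 0, 1: 9, 2: 8, 3: 5}
Shortest distance to 2 = 8, path = [0, 2]


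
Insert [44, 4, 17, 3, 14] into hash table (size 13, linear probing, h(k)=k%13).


Insertions: 44->slot 5; 4->slot 4; 17->slot 6; 3->slot 3; 14->slot 1
Table: [None, 14, None, 3, 4, 44, 17, None, None, None, None, None, None]


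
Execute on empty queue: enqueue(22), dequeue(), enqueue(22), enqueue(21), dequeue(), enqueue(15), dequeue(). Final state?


enqueue(22) -> [22]
dequeue() returns 22 -> []
enqueue(22) -> [22]
enqueue(21) -> [22, 21]
dequeue() returns 22 -> [21]
enqueue(15) -> [21, 15]
dequeue() returns 21 -> [15]
Final queue (front to back): [15]


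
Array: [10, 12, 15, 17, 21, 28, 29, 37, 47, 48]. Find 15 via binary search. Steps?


Search for 15:
[0,9] mid=4 arr[4]=21
[0,3] mid=1 arr[1]=12
[2,3] mid=2 arr[2]=15
Total: 3 comparisons


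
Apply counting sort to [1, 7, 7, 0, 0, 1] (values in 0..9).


Count array: [2, 2, 0, 0, 0, 0, 0, 2, 0, 0]
Reconstruct: [0, 0, 1, 1, 7, 7]


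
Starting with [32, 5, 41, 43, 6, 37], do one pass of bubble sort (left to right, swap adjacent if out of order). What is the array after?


After one pass: [5, 32, 41, 6, 37, 43]


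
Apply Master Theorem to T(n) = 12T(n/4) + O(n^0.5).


a=12, b=4, c=0.5. log_4(12)=1.792 > c=0.5. Case 1: O(n^log_b(a)) = O(n^1.792)
Complexity: O(n^1.792)


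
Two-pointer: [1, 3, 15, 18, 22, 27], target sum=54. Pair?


Two pointers: lo=0, hi=5
No pair sums to 54


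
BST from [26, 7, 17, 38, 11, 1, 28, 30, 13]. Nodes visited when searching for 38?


BST root = 26
Search for 38: compare at each node
Path: [26, 38]


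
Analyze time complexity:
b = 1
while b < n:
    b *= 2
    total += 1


Per nesting level: O(log n) = O(log n)
Complexity: O(log n)


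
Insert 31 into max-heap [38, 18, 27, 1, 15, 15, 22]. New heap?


Append 31: [38, 18, 27, 1, 15, 15, 22, 31]
Bubble up: swap idx 7(31) with idx 3(1); swap idx 3(31) with idx 1(18)
Result: [38, 31, 27, 18, 15, 15, 22, 1]


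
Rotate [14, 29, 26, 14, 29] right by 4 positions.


Right rotate by 4: [29, 26, 14, 29, 14]


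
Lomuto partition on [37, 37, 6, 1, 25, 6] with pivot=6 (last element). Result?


Elements <= 6 go left of pivot.
Result: [6, 1, 6, 37, 25, 37], pivot at index 2


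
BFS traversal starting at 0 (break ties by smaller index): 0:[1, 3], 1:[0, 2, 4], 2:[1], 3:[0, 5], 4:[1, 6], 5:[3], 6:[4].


BFS queue: start with [0]
Visit order: [0, 1, 3, 2, 4, 5, 6]


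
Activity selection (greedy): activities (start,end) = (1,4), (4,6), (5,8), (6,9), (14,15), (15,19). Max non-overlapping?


Greedy: pick earliest-ending, then skip overlaps.
Selected (5 activities): [(1, 4), (4, 6), (6, 9), (14, 15), (15, 19)]


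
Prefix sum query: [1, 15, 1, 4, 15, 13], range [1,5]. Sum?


Prefix sums: [0, 1, 16, 17, 21, 36, 49]
Sum[1..5] = prefix[6] - prefix[1] = 49 - 1 = 48


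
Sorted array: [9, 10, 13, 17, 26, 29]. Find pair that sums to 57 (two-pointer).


Two pointers: lo=0, hi=5
No pair sums to 57


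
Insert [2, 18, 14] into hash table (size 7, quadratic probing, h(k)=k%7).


Insertions: 2->slot 2; 18->slot 4; 14->slot 0
Table: [14, None, 2, None, 18, None, None]


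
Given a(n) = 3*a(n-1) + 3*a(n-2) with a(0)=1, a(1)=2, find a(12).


Build bottom-up:
...a(10)=373734, a(11)=1416933, a(12)=3*1416933+3*373734=5372001


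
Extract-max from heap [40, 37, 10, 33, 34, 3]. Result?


Max = 40
Replace root with last, heapify down
Resulting heap: [37, 34, 10, 33, 3]
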